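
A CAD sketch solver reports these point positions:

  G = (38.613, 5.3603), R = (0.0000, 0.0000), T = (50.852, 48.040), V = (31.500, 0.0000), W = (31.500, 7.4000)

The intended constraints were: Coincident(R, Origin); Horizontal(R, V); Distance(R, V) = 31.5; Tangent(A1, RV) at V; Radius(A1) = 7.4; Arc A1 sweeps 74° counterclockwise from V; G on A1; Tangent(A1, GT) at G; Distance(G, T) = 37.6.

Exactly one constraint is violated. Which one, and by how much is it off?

Distance(G, T) = 37.6 — off by 6.80.

R = (0.00, 0.00) ✓; R.y = 0.00, V.y = 0.00 ✓; |RV| = 31.50 ✓; ∠(WV, VR) = 90.00° ✓; |WV| = 7.400 ✓; bearing(W→G) − bearing(W→V) = 74.00° ✓; |WG| = 7.400 ✓; ∠(WG, GT) = 90.00° ✓; |GT| = 44.40 ✗.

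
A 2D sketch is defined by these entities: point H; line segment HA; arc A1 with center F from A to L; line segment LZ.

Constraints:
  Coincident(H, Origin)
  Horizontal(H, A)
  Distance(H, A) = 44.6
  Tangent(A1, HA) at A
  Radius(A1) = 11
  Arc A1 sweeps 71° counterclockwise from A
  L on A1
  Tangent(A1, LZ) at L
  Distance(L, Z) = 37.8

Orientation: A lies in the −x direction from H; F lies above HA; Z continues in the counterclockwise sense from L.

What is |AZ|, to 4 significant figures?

48.77

H is at the origin; HA is horizontal with |HA| = 44.6 and A on the −x side, so A = (-44.60, 0.000). Since A1 is tangent to HA there, FA ⟂ HA, so F = A + (0, 11) = (-44.60, 11.00). On A1, A sits at bearing -90° from F; a 71° counterclockwise sweep puts L at bearing -19°, so L = F + 11.0·(cos -19°, sin -19°) = (-34.20, 7.419). A1 meets LZ tangentially, so FL is at right angles to LZ, so LZ runs along (−sin -19°, cos -19°); with |LZ| = 37.8, Z = (-21.89, 43.16). Then |AZ| = |Z − A| = 48.77.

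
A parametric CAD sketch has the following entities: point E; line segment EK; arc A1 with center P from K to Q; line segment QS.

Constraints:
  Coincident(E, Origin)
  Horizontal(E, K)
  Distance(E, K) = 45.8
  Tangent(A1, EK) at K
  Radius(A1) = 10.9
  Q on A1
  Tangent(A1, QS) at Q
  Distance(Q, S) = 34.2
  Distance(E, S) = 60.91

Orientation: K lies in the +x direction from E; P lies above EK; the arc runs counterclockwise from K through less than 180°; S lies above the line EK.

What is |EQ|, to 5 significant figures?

57.708

Checks: |PQ| = 10.90 ✓; ∠(PQ, QS) = 90.00° ✓; |QS| = 34.20 ✓; |ES| = 60.91 ✓.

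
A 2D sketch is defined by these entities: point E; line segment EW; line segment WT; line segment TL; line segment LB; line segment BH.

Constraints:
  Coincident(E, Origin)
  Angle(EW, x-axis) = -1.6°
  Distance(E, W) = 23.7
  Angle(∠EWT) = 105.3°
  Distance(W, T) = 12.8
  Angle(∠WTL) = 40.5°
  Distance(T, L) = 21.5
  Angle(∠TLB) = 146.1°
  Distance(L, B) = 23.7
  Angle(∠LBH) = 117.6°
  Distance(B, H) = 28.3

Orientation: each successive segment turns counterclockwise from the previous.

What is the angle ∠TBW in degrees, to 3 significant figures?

8.93°

E is at the origin; EW runs at -1.6° with length 23.7, so W = (23.7, -0.662). ∠EWT = 105.3° gives WT at 73.1° from the x-axis; with |WT| = 12.8, T = (27.4, 11.6). ∠WTL = 40.5° gives TL at -147° from the x-axis; with |TL| = 21.5, L = (9.30, 0.00190). ∠TLB = 146.1° gives LB at -113° from the x-axis; with |LB| = 23.7, B = (-0.151, -21.7). Then cos ∠TBW = BT·BW / (|BT||BW|), giving 8.93°.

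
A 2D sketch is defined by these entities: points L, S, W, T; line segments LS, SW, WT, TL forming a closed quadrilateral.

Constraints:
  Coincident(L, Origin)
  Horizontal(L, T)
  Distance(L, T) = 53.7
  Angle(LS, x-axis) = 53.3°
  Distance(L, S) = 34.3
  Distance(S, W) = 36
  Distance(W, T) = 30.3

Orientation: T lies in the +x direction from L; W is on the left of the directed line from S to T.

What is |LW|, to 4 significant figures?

63.97

Checks: |SW| = 36.00 ✓; |WT| = 30.30 ✓.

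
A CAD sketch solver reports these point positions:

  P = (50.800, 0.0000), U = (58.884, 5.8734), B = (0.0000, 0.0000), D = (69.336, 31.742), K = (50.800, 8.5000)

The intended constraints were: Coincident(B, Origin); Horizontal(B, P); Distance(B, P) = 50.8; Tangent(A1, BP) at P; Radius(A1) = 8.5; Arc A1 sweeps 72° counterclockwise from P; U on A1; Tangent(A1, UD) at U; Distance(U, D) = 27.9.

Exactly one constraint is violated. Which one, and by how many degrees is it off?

Tangent(A1, UD) at U — off by 4.00°.

B = (0.00, 0.00) ✓; B.y = 0.00, P.y = 0.00 ✓; |BP| = 50.80 ✓; ∠(KP, PB) = 90.00° ✓; |KP| = 8.500 ✓; bearing(K→U) − bearing(K→P) = 72.00° ✓; |KU| = 8.500 ✓; ∠(KU, UD) = 94.00° ✗; |UD| = 27.90 ✓.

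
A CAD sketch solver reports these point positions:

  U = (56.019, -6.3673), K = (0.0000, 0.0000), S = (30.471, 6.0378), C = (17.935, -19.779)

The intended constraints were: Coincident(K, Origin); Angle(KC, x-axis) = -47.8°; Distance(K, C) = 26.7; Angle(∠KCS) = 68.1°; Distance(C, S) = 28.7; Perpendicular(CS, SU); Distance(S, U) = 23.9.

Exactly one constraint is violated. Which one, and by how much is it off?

Distance(S, U) = 23.9 — off by 4.50.

K = (0.00, 0.00) ✓; KC at -47.80° ✓; |KC| = 26.70 ✓; ∠KCS = 68.10° ✓; |CS| = 28.70 ✓; ∠(CS, SU) = 90.00° ✓; |SU| = 28.40 ✗.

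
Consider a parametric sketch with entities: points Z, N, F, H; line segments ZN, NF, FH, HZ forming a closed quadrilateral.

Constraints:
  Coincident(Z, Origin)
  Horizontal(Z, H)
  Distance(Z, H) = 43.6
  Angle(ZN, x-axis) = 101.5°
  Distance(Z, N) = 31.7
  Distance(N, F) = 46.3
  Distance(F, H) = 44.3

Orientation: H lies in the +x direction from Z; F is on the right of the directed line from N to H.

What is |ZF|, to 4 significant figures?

14.63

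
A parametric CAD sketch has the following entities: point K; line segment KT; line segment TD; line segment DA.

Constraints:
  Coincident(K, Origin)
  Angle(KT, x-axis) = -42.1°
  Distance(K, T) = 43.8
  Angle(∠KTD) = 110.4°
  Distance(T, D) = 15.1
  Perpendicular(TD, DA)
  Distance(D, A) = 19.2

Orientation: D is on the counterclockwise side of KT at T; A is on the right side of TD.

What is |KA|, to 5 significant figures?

67.473

∠KTD = 110.4°, so TD runs at -42.1° + (180° − 110.4°) = 27.500° from the x-axis; with |TD| = 15.1, D = T + 15.1·(cos 27.500°, sin 27.500°) = (45.892, -22.392). The perpendicularity gives DA at right angles to TD; with |DA| = 19.2 on the right of TD, A = D + 19.2·(0.46175, -0.88701) = (54.758, -39.423). Then |KA| = |A − K| = 67.473.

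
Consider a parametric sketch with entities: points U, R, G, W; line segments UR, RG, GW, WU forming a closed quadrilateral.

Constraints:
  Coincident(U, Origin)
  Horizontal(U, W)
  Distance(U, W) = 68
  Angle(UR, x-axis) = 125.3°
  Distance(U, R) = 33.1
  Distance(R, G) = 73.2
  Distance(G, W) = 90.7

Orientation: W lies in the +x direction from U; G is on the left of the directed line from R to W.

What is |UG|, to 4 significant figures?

87.03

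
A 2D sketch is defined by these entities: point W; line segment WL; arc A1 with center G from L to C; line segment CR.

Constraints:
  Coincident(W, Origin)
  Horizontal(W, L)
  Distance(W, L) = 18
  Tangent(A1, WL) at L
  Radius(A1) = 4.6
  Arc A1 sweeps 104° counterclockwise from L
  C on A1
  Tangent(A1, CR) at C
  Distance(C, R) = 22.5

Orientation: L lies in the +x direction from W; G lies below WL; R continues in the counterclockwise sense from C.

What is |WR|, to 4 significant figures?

33.45

On A1, L sits at bearing 90° from G; a 104° counterclockwise sweep puts C at bearing 194°, so C = G + 4.6·(cos 194°, sin 194°) = (13.54, -5.713). Tangency of A1 to CR means the radius GC is perpendicular to CR, so CR runs along (−sin 194°, cos 194°); with |CR| = 22.5, R = (18.98, -27.54). Then |WR| = |R − W| = 33.45.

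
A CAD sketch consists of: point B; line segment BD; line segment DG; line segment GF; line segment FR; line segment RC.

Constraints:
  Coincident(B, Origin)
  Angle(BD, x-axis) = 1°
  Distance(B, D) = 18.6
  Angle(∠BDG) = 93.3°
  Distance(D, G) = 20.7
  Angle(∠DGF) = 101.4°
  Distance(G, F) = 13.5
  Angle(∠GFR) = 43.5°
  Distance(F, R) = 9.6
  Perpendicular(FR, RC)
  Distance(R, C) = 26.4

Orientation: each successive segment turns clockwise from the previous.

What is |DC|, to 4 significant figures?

33.69

∠GFR = 43.5° gives FR at 59.20° from the x-axis; with |FR| = 9.6, R = (12.07, -15.72). The perpendicularity gives RC at right angles to FR, so RC runs at -30.80°; with |RC| = 26.4, C = (34.75, -29.24). Then |DC| = |C − D| = 33.69.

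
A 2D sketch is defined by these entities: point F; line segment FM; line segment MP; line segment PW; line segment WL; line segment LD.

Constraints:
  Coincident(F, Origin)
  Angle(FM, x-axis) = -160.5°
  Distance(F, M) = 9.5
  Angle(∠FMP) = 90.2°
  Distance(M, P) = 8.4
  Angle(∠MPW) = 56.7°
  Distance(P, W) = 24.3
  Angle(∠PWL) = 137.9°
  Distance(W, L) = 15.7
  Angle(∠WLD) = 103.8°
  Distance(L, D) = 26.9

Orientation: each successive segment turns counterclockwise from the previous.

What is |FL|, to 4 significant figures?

24.94

F is at the origin; FM runs at -160.5° with length 9.5, so M = (-8.955, -3.171). ∠FMP = 90.2° gives MP at -70.70° from the x-axis; with |MP| = 8.4, P = (-6.179, -11.10). ∠MPW = 56.7° gives PW at 52.60° from the x-axis; with |PW| = 24.3, W = (8.580, 8.205). ∠PWL = 137.9° gives WL at 94.70° from the x-axis; with |WL| = 15.7, L = (7.294, 23.85). Then |FL| = |L − F| = 24.94.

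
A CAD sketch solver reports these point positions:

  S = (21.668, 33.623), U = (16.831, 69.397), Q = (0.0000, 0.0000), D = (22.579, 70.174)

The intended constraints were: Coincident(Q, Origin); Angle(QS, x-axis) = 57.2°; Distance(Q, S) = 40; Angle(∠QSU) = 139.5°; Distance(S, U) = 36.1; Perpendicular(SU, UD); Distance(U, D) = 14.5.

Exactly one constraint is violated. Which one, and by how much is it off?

Distance(U, D) = 14.5 — off by 8.70.

Q = (0.00, 0.00) ✓; QS at 57.20° ✓; |QS| = 40.00 ✓; ∠QSU = 139.5° ✓; |SU| = 36.10 ✓; ∠(SU, UD) = 90.00° ✓; |UD| = 5.800 ✗.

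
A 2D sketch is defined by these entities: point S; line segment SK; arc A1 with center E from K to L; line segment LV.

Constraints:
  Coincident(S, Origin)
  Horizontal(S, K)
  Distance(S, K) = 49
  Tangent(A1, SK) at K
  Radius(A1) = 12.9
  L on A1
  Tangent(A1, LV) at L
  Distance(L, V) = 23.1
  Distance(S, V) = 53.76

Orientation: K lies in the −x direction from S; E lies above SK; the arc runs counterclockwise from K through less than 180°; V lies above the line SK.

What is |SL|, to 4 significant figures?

38.91

Checks: |EL| = 12.90 ✓; ∠(EL, LV) = 90.00° ✓; |LV| = 23.10 ✓; |SV| = 53.76 ✓.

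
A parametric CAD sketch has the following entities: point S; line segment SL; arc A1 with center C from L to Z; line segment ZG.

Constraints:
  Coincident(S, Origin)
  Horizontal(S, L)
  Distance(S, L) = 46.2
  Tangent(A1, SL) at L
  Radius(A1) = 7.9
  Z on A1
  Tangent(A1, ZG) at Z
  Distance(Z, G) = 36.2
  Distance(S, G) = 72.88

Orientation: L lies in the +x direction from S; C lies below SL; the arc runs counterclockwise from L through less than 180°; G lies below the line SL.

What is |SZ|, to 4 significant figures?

41.38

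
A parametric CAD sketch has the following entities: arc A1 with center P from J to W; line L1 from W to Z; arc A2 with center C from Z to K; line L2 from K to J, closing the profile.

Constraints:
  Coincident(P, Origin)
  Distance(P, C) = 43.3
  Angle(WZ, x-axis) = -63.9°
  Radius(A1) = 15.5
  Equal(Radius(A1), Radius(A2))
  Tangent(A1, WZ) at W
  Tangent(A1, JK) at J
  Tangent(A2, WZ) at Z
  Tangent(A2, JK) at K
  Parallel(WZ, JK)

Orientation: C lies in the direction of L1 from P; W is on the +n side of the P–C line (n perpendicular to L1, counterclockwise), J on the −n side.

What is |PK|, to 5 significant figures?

45.991

The slot axis is L1's direction at -63.9°, so u = (cos -63.9°, sin -63.9°) = (0.43994, -0.89803) and n = (−sin -63.9°, cos -63.9°) = (0.89803, 0.43994). P is at the origin and C lies 43.3 along u from P, so C = 43.3·u = (19.049, -38.885). Tangency of A1 to both parallel lines with radius 15.5 puts W and J at P ± 15.5·n: W = (13.919, 6.8191), J = (-13.919, -6.8191). Equal radii place Z and K the same way about C: Z = C + 15.5·n = (32.969, -32.066), K = C − 15.5·n = (5.1299, -45.704). Then |PK| = |K − P| = 45.991.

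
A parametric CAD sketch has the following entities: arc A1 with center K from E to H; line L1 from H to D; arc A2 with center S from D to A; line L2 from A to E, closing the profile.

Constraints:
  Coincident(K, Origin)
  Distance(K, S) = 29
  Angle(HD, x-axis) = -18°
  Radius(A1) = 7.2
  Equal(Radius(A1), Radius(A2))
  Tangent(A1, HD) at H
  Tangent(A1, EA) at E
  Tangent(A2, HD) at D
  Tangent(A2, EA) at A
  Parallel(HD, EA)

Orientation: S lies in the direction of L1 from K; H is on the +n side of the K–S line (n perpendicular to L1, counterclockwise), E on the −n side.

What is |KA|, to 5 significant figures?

29.880

The slot axis is L1's direction at -18.0°, so u = (cos -18.0°, sin -18.0°) = (0.95106, -0.30902) and n = (−sin -18.0°, cos -18.0°) = (0.30902, 0.95106). K is at the origin and S lies 29.0 along u from K, so S = 29.0·u = (27.581, -8.9615). Tangency of A1 to both parallel lines with radius 7.2 puts H and E at K ± 7.2·n: H = (2.2249, 6.8476), E = (-2.2249, -6.8476). Equal radii place D and A the same way about S: D = S + 7.2·n = (29.806, -2.1139), A = S − 7.2·n = (25.356, -15.809). Then |KA| = |A − K| = 29.880.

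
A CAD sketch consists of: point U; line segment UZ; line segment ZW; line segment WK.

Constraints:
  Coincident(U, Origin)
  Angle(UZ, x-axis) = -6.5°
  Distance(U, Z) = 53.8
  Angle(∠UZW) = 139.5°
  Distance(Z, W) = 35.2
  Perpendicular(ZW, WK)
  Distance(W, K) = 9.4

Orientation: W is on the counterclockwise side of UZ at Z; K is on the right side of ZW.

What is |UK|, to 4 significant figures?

88.08

U is at the origin; UZ runs at -6.5° with length 53.8, so Z = 53.8·(cos -6.5°, sin -6.5°) = (53.45, -6.090). ∠UZW = 139.5°, so ZW runs at -6.5° + (180° − 139.5°) = 34.00° from the x-axis; with |ZW| = 35.2, W = Z + 35.2·(cos 34.00°, sin 34.00°) = (82.64, 13.59). ZW is perpendicular to WK; with |WK| = 9.4 on the right of ZW, K = W + 9.4·(0.5592, -0.8290) = (87.89, 5.800). Then |UK| = |K − U| = 88.08.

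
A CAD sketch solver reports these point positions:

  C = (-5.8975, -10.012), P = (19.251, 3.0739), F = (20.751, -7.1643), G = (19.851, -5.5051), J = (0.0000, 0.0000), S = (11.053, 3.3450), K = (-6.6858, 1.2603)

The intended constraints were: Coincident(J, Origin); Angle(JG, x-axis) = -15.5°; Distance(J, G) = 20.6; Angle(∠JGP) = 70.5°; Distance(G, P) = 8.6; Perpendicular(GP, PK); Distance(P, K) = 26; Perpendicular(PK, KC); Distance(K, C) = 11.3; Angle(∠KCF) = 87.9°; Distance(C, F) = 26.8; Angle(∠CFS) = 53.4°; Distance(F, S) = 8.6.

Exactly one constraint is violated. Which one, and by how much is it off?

Distance(F, S) = 8.6 — off by 5.70.

J = (0.00, 0.00) ✓; JG at -15.50° ✓; |JG| = 20.60 ✓; ∠JGP = 70.50° ✓; |GP| = 8.600 ✓; ∠(GP, PK) = 90.00° ✓; |PK| = 26.00 ✓; ∠(PK, KC) = 90.00° ✓; |KC| = 11.30 ✓; ∠KCF = 87.90° ✓; |CF| = 26.80 ✓; ∠CFS = 53.40° ✓; |FS| = 14.30 ✗.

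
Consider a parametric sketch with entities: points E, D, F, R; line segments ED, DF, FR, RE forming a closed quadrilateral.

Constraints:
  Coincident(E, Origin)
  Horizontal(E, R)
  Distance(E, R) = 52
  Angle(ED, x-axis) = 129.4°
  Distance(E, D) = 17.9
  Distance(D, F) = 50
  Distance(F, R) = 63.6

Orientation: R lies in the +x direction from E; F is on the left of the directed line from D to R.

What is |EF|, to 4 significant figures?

57.06

Checks: |DF| = 50.00 ✓; |FR| = 63.60 ✓.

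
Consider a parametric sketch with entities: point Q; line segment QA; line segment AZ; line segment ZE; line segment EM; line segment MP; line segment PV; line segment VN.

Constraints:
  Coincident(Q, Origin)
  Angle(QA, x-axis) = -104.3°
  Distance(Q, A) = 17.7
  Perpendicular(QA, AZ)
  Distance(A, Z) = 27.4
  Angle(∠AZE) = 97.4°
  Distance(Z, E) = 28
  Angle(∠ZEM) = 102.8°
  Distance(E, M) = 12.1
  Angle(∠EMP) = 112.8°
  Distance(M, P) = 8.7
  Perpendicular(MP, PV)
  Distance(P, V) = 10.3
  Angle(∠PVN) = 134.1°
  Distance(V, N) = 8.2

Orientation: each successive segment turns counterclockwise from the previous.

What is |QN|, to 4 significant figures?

29.47

Q is at the origin; QA runs at -104.3° with length 17.7, so A = (-4.372, -17.15). QA is perpendicular to AZ, so AZ runs at -14.30°; with |AZ| = 27.4, Z = (22.18, -23.92). ∠AZE = 97.4° gives ZE at 68.30° from the x-axis; with |ZE| = 28.0, E = (32.53, 2.096). ∠ZEM = 102.8° gives EM at 145.5° from the x-axis; with |EM| = 12.1, M = (22.56, 8.950). ∠EMP = 112.8° gives MP at -147.3° from the x-axis; with |MP| = 8.7, P = (15.24, 4.250). MP is perpendicular to PV, so PV runs at -57.30°; with |PV| = 10.3, V = (20.80, -4.418). ∠PVN = 134.1° gives VN at -11.40° from the x-axis; with |VN| = 8.2, N = (28.84, -6.039). Then |QN| = |N − Q| = 29.47.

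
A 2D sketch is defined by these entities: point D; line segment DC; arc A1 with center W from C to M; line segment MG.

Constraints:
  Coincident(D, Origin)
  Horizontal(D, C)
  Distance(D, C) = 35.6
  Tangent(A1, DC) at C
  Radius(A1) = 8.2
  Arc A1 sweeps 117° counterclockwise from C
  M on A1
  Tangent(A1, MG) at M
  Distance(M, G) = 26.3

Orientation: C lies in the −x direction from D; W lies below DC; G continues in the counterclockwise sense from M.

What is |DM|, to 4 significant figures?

44.53

D is at the origin; D and C share the same y with |DC| = 35.6 and C on the −x side, so C = (-35.60, 0.000). Tangency of A1 to DC means the radius WC is perpendicular to DC, so W = C + (0, -8.2) = (-35.60, -8.200). On A1, C sits at bearing 90° from W; a 117° counterclockwise sweep puts M at bearing 207°, so M = W + 8.2·(cos 207°, sin 207°) = (-42.91, -11.92). Then |DM| = |M − D| = 44.53.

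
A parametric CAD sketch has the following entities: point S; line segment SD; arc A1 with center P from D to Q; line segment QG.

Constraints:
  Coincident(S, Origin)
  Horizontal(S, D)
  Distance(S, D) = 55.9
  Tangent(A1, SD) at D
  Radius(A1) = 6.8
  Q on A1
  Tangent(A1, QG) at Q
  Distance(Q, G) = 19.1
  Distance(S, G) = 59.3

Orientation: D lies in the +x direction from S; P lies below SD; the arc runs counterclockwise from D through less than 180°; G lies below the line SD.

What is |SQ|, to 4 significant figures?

49.89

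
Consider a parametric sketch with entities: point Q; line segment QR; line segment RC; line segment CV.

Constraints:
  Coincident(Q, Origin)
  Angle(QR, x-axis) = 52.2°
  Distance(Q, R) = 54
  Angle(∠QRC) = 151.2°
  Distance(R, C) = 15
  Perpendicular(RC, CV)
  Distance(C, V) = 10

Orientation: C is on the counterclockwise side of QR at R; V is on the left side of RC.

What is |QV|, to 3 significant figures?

64.3

Q is at the origin; QR runs at 52.2° with length 54.0, so R = 54.0·(cos 52.2°, sin 52.2°) = (33.1, 42.7). ∠QRC = 151.2°, so RC runs at 52.2° + (180° − 151.2°) = 81.0° from the x-axis; with |RC| = 15.0, C = R + 15.0·(cos 81.0°, sin 81.0°) = (35.4, 57.5). RC ⟂ CV; with |CV| = 10.0 on the left of RC, V = C + 10.0·(-0.988, 0.156) = (25.6, 59.0). Then |QV| = |V − Q| = 64.3.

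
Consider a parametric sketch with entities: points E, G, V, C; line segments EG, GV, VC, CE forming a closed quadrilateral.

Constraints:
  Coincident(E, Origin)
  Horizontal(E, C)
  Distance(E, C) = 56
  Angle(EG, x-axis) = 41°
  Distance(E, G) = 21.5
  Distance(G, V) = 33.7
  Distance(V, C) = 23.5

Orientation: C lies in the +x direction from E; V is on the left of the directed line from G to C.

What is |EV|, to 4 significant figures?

53.78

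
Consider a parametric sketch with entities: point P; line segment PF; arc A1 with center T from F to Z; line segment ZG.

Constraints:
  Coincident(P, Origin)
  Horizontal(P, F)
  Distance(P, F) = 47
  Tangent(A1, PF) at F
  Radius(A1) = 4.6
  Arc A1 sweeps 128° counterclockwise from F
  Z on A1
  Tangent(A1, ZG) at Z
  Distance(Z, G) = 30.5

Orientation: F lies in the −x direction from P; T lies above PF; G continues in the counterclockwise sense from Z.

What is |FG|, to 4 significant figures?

34.92

On A1, F sits at bearing -90° from T; a 128° counterclockwise sweep puts Z at bearing 38°, so Z = T + 4.6·(cos 38°, sin 38°) = (-43.38, 7.432). The tangent condition forces TZ to be normal to ZG, so ZG runs along (−sin 38°, cos 38°); with |ZG| = 30.5, G = (-62.15, 31.47). Then |FG| = |G − F| = 34.92.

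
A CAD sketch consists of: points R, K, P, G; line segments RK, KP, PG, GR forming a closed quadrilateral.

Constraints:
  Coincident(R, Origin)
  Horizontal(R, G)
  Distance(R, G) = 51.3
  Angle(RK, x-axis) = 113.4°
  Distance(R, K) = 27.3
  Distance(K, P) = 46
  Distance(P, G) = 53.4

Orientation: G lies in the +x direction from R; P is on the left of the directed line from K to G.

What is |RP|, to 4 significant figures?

56.33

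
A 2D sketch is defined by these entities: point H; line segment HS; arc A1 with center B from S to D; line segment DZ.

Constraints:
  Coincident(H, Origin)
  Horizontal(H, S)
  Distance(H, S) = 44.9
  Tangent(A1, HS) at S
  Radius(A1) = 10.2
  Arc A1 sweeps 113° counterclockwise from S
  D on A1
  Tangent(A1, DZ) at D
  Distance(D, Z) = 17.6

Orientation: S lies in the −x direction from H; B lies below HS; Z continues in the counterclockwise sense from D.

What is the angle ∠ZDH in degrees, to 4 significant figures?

81.64°

On A1, S sits at bearing 90° from B; a 113° counterclockwise sweep puts D at bearing 203°, so D = B + 10.2·(cos 203°, sin 203°) = (-54.29, -14.19). A1 meets DZ tangentially, so BD is at right angles to DZ, so DZ runs along (−sin 203°, cos 203°); with |DZ| = 17.6, Z = (-47.41, -30.39). Then cos ∠ZDH = DZ·DH / (|DZ||DH|), giving 81.64°.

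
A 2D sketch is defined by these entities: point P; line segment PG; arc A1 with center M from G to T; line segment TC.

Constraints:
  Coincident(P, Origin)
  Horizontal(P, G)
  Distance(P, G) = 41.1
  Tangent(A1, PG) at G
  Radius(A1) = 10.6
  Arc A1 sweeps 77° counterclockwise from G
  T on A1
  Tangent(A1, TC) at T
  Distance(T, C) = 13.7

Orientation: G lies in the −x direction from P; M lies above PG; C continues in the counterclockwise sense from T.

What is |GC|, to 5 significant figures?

25.394

P is at the origin; P and G share the same y with |PG| = 41.1 and G on the −x side, so G = (-41.100, 0.0000). The tangent condition forces MG to be normal to PG, so M = G + (0, 10.6) = (-41.100, 10.600). On A1, G sits at bearing -90° from M; a 77° counterclockwise sweep puts T at bearing -13°, so T = M + 10.6·(cos -13°, sin -13°) = (-30.772, 8.2155). Since A1 is tangent to TC there, MT ⟂ TC, so TC runs along (−sin -13°, cos -13°); with |TC| = 13.7, C = (-27.690, 21.564). Then |GC| = |C − G| = 25.394.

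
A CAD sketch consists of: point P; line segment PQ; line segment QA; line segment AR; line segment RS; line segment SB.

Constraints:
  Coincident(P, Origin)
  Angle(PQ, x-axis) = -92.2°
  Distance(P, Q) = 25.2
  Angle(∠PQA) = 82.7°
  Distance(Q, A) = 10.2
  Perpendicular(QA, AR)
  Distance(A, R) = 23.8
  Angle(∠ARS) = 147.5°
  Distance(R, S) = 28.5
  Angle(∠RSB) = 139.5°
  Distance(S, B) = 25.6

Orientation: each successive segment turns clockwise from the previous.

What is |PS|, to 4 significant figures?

24.31

P is at the origin; PQ runs at -92.2° with length 25.2, so Q = (-0.9674, -25.18). ∠PQA = 82.7° gives QA at 170.5° from the x-axis; with |QA| = 10.2, A = (-11.03, -23.50). QA is perpendicular to AR, so AR runs at 80.50°; with |AR| = 23.8, R = (-7.099, -0.02434). ∠ARS = 147.5° gives RS at 48.00° from the x-axis; with |RS| = 28.5, S = (11.97, 21.16). Then |PS| = |S − P| = 24.31.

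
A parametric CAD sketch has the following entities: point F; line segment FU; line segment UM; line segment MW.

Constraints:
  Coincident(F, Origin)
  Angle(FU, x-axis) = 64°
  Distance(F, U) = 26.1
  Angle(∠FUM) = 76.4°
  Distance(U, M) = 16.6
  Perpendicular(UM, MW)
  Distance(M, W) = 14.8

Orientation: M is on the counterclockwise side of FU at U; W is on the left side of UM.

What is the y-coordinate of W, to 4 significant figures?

12.57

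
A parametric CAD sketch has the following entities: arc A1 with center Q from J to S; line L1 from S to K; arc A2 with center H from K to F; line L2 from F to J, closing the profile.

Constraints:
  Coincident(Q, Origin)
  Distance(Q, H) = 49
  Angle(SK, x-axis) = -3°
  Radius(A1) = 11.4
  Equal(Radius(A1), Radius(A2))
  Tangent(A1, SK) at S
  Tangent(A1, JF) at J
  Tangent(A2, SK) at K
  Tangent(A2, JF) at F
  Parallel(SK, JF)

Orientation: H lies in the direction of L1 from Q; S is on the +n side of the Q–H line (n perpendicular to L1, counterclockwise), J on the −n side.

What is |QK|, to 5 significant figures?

50.309

The slot axis is L1's direction at -3.0°, so u = (cos -3.0°, sin -3.0°) = (0.99863, -0.052336) and n = (−sin -3.0°, cos -3.0°) = (0.052336, 0.99863). Q is at the origin and H lies 49.0 along u from Q, so H = 49.0·u = (48.933, -2.5645). Tangency of A1 to both parallel lines with radius 11.4 puts S and J at Q ± 11.4·n: S = (0.59663, 11.384), J = (-0.59663, -11.384). Equal radii place K and F the same way about H: K = H + 11.4·n = (49.529, 8.8199), F = H − 11.4·n = (48.336, -13.949). Then |QK| = |K − Q| = 50.309.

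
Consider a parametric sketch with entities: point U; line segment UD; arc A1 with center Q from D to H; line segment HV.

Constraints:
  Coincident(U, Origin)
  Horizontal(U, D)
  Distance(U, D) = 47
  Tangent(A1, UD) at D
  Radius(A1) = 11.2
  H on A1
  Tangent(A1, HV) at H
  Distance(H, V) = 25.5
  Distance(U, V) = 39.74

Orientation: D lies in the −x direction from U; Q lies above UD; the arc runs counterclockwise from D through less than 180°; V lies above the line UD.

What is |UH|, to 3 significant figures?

37.4

Checks: U.y = 0.00, D.y = 0.00 ✓; |QH| = 11.20 ✓; ∠(QH, HV) = 90.00° ✓; |HV| = 25.50 ✓; |UV| = 39.74 ✓.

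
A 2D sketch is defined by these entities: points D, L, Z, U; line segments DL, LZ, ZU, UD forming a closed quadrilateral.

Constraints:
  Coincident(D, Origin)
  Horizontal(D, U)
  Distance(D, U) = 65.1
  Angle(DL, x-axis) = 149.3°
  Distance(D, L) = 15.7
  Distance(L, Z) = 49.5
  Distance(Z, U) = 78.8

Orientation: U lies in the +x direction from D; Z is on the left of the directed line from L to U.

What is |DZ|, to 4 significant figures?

53.56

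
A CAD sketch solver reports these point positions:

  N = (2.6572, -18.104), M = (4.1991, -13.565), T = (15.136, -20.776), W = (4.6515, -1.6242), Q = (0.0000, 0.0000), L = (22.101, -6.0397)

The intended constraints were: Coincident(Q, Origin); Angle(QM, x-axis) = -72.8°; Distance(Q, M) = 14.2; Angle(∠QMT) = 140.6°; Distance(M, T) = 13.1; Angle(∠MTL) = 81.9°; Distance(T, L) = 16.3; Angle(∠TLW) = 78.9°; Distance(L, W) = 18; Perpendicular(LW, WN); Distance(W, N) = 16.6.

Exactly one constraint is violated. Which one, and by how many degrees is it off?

Perpendicular(LW, WN) — off by 7.30°.

Q = (0.00, 0.00) ✓; QM at -72.80° ✓; |QM| = 14.20 ✓; ∠QMT = 140.6° ✓; |MT| = 13.10 ✓; ∠MTL = 81.90° ✓; |TL| = 16.30 ✓; ∠TLW = 78.90° ✓; |LW| = 18.00 ✓; ∠(LW, WN) = 97.30° ✗; |WN| = 16.60 ✓.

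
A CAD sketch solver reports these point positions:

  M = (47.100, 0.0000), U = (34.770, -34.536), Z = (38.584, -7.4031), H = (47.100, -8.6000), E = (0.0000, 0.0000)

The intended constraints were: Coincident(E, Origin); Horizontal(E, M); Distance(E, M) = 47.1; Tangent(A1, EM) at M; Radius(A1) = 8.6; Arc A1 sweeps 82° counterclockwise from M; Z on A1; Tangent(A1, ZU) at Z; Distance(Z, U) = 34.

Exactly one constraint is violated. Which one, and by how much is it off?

Distance(Z, U) = 34 — off by 6.60.

E = (0.00, 0.00) ✓; E.y = 0.00, M.y = 0.00 ✓; |EM| = 47.10 ✓; ∠(HM, ME) = 90.00° ✓; |HM| = 8.600 ✓; bearing(H→Z) − bearing(H→M) = 82.00° ✓; |HZ| = 8.600 ✓; ∠(HZ, ZU) = 90.00° ✓; |ZU| = 27.40 ✗.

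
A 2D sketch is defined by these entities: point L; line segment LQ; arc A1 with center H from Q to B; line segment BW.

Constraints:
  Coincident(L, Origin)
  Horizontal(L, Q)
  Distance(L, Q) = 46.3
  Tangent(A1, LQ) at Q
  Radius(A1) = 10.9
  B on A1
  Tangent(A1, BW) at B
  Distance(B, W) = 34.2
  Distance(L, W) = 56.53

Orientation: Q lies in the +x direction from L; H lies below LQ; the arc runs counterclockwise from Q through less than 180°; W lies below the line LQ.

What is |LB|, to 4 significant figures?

36.96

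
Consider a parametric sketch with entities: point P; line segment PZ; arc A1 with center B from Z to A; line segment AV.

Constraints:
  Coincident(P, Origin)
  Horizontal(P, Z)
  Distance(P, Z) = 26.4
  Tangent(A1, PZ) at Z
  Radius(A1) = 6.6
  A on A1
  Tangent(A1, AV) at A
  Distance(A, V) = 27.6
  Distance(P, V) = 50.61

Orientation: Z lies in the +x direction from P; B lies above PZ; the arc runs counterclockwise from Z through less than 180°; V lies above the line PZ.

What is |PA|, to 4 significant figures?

33.20

Checks: ∠(BZ, ZP) = 90.00° ✓; |BZ| = 6.600 ✓; |BA| = 6.600 ✓; ∠(BA, AV) = 90.00° ✓; |AV| = 27.60 ✓; |PV| = 50.61 ✓.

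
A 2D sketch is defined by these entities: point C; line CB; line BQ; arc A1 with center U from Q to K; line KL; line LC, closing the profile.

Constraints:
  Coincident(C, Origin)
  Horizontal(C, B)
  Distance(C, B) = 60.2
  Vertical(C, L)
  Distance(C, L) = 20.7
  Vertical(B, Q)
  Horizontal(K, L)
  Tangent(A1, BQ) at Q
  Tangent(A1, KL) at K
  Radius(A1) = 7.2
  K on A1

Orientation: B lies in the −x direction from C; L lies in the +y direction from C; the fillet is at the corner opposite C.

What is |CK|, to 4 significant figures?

56.90

C is at the origin; CB is horizontal with |CB| = 60.2 and B on the −x side, so B = (-60.20, 0.000). CL is vertical with |CL| = 20.7 and L on the +y side, so L = (0.000, 20.70). The virtual corner opposite C is at (-60.20, 20.70). Tangency of A1 to BQ means the radius UQ is perpendicular to BQ and since A1 is tangent to KL there, UK ⟂ KL, with radius 7.2, so the center U sits 7.2 in from both sides at U = (-53.00, 13.50). That places the tangent points at Q = (-60.20, 13.50) on BQ and K = (-53.00, 20.70) on KL. Then |CK| = |K − C| = 56.90.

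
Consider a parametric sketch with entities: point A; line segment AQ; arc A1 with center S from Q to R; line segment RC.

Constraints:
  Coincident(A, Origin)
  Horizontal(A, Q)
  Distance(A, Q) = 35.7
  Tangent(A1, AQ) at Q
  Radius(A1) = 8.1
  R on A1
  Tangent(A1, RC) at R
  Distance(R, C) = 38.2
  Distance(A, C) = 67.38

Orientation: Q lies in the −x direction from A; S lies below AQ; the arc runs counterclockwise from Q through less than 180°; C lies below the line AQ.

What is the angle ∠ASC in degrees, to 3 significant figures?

126°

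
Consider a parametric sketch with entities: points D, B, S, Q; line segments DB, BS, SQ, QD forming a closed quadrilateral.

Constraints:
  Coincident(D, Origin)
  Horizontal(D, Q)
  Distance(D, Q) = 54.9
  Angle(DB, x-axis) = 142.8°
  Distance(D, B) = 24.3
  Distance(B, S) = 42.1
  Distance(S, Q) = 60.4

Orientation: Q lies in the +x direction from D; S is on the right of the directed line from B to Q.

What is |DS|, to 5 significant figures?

23.160

Checks: |BS| = 42.10 ✓; |SQ| = 60.40 ✓.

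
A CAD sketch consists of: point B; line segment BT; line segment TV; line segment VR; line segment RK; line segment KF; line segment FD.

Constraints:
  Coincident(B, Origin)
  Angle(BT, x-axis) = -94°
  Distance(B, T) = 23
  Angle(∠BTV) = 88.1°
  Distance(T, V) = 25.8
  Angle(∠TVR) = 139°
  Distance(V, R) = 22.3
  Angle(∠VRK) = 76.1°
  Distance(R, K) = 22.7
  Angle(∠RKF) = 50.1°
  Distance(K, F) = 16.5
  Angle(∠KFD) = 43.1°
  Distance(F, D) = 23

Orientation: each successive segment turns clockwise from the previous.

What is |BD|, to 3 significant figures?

39.4

B is at the origin; BT runs at -94.0° with length 23.0, so T = (-1.60, -22.9). ∠BTV = 88.1° gives TV at 174° from the x-axis; with |TV| = 25.8, V = (-27.3, -20.3). ∠TVR = 139.0° gives VR at 133° from the x-axis; with |VR| = 22.3, R = (-42.5, -4.01). ∠VRK = 76.1° gives RK at 29.2° from the x-axis; with |RK| = 22.7, K = (-22.7, 7.07). ∠RKF = 50.1° gives KF at -101° from the x-axis; with |KF| = 16.5, F = (-25.8, -9.15). ∠KFD = 43.1° gives FD at 122° from the x-axis; with |FD| = 23.0, D = (-38.1, 10.3). Then |BD| = |D − B| = 39.4.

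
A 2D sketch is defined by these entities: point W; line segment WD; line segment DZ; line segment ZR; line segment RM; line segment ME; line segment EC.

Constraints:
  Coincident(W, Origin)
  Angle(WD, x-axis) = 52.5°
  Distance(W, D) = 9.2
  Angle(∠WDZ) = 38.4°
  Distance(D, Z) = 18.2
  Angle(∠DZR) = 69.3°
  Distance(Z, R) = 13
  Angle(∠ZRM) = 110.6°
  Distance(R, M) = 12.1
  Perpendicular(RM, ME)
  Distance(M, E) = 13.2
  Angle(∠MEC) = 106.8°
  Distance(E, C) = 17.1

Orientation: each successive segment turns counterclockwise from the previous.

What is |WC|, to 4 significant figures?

15.84

W is at the origin; WD runs at 52.5° with length 9.2, so D = (5.601, 7.299). ∠WDZ = 38.4° gives DZ at -165.9° from the x-axis; with |DZ| = 18.2, Z = (-12.05, 2.865). ∠DZR = 69.3° gives ZR at -55.20° from the x-axis; with |ZR| = 13.0, R = (-4.632, -7.810). ∠ZRM = 110.6° gives RM at 14.20° from the x-axis; with |RM| = 12.1, M = (7.098, -4.842). The perpendicularity gives ME at right angles to RM, so ME runs at 104.2°; with |ME| = 13.2, E = (3.860, 7.955). ∠MEC = 106.8° gives EC at 177.4° from the x-axis; with |EC| = 17.1, C = (-13.22, 8.731). Then |WC| = |C − W| = 15.84.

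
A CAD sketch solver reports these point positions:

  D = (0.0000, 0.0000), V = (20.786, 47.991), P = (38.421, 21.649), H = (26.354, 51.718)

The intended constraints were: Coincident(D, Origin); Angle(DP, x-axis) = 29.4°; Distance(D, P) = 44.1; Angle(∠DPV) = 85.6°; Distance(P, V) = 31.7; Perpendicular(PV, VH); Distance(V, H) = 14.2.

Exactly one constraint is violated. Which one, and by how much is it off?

Distance(V, H) = 14.2 — off by 7.50.

D = (0.00, 0.00) ✓; DP at 29.40° ✓; |DP| = 44.10 ✓; ∠DPV = 85.60° ✓; |PV| = 31.70 ✓; ∠(PV, VH) = 90.00° ✓; |VH| = 6.700 ✗.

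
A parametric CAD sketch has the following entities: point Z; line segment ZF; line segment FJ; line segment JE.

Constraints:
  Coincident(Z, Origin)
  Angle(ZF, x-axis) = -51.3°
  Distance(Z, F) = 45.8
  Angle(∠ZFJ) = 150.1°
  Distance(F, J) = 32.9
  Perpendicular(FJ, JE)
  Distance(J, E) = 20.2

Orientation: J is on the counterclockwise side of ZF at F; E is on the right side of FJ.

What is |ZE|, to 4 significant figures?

84.40

Z is at the origin; ZF runs at -51.3° with length 45.8, so F = 45.8·(cos -51.3°, sin -51.3°) = (28.64, -35.74). ∠ZFJ = 150.1°, so FJ runs at -51.3° + (180° − 150.1°) = -21.40° from the x-axis; with |FJ| = 32.9, J = F + 32.9·(cos -21.40°, sin -21.40°) = (59.27, -47.75). FJ ⟂ JE; with |JE| = 20.2 on the right of FJ, E = J + 20.2·(-0.3649, -0.9311) = (51.90, -66.56). Then |ZE| = |E − Z| = 84.40.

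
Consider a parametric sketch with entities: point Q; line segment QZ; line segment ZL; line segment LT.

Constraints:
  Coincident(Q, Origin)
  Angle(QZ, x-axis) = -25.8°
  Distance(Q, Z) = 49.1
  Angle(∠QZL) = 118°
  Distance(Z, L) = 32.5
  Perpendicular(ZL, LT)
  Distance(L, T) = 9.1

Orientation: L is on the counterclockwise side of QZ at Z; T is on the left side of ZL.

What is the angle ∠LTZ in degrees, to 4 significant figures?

74.36°

Q is at the origin; QZ runs at -25.8° with length 49.1, so Z = 49.1·(cos -25.8°, sin -25.8°) = (44.21, -21.37). ∠QZL = 118.0°, so ZL runs at -25.8° + (180° − 118.0°) = 36.20° from the x-axis; with |ZL| = 32.5, L = Z + 32.5·(cos 36.20°, sin 36.20°) = (70.43, -2.175). The perpendicularity gives LT at right angles to ZL; with |LT| = 9.1 on the left of ZL, T = L + 9.1·(-0.5906, 0.8070) = (65.06, 5.168). Then cos ∠LTZ = TL·TZ / (|TL||TZ|), giving 74.36°.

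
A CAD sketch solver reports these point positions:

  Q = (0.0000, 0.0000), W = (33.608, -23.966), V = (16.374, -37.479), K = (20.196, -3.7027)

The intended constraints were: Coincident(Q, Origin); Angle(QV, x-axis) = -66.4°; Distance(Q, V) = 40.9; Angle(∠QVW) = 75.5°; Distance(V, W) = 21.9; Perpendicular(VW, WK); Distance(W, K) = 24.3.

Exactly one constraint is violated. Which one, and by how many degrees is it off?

Perpendicular(VW, WK) — off by 4.60°.

Q = (0.00, 0.00) ✓; QV at -66.40° ✓; |QV| = 40.90 ✓; ∠QVW = 75.50° ✓; |VW| = 21.90 ✓; ∠(VW, WK) = 85.40° ✗; |WK| = 24.30 ✓.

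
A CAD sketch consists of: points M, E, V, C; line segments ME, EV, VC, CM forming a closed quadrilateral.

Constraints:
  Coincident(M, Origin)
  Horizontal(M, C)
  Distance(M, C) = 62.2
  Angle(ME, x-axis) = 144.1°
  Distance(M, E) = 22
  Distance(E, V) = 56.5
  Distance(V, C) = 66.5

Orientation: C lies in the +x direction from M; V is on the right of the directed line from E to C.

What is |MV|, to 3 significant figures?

38.4

Checks: |EV| = 56.50 ✓; |VC| = 66.50 ✓.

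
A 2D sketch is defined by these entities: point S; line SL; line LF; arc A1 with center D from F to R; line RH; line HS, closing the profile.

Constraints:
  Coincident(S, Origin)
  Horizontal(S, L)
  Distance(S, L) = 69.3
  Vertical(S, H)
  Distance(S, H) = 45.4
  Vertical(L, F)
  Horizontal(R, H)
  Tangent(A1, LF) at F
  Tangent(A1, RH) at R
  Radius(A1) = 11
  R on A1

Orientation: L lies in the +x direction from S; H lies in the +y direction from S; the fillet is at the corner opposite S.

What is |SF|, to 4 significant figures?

77.37

The virtual corner opposite S is at (69.30, 45.40). Since A1 is tangent to LF there, DF ⟂ LF and the tangent condition forces DR to be normal to RH, with radius 11.0, so the center D sits 11.0 in from both sides at D = (58.30, 34.40). That places the tangent points at F = (69.30, 34.40) on LF and R = (58.30, 45.40) on RH. Then |SF| = |F − S| = 77.37.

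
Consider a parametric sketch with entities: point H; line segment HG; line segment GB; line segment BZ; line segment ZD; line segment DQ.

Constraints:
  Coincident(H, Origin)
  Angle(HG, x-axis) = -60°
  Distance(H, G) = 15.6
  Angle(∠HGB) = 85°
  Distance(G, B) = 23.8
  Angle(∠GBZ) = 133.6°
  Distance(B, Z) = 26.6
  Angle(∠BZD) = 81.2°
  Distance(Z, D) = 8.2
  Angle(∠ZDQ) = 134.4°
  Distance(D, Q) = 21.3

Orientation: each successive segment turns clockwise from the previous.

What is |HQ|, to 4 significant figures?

13.85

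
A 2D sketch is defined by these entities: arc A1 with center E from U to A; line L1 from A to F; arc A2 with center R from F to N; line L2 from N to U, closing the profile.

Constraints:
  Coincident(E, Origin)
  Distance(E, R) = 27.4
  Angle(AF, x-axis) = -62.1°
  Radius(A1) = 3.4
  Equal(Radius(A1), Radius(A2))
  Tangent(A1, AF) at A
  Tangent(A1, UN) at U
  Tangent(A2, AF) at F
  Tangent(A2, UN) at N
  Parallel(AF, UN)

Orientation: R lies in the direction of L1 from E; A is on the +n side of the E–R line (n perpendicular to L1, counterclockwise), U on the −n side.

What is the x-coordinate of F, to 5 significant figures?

15.826

The slot axis is L1's direction at -62.1°, so u = (cos -62.1°, sin -62.1°) = (0.46793, -0.88377) and n = (−sin -62.1°, cos -62.1°) = (0.88377, 0.46793). E is at the origin and R lies 27.4 along u from E, so R = 27.4·u = (12.821, -24.215). Tangency of A1 to both parallel lines with radius 3.4 puts A and U at E ± 3.4·n: A = (3.0048, 1.5910), U = (-3.0048, -1.5910). Equal radii place F and N the same way about R: F = R + 3.4·n = (15.826, -22.624), N = R − 3.4·n = (9.8165, -25.806). So F.x = 15.826.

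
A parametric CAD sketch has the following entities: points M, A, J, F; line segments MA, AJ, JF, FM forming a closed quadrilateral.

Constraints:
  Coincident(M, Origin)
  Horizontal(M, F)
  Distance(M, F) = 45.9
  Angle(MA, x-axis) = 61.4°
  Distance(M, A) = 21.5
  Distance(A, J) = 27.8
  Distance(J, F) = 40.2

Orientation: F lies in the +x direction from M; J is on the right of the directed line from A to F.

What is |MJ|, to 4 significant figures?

10.94

M is at the origin; M and F share the same y with |MF| = 45.9 and F in +x, so F = (45.9, 0). MA runs at 61.4° with |MA| = 21.5, so A = (10.29, 18.88). J is determined by |AJ| = 27.8 and |JF| = 40.2 together: it lies at the intersection of circle(A, 27.8) and circle(F, 40.2). With |AF| = 40.30, the foot of the radical line on AF is 9.690 from A and the perpendicular offset is √(27.8² − 9.690²) = 26.06. Taking the right-of-AF solution: J = (6.649, -8.684).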